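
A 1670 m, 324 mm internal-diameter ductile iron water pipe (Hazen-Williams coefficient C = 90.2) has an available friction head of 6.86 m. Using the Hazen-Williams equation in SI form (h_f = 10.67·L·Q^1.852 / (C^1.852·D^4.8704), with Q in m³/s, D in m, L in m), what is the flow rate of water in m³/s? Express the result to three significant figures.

Rearranging: Q = [h_f·C^1.852·D^4.8704 / (10.67·L)]^(1/1.852)
Q = [6.86·90.2^1.852·0.324^4.8704 / (10.67·1670)]^0.540 = 0.06673 m³/s

Q ≈ 0.0667 m³/s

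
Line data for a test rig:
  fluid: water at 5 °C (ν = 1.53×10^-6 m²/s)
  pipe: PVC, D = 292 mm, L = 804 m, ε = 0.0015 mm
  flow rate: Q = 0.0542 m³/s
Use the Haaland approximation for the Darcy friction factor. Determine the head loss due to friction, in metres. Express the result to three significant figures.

h_f ≈ 1.50 m

V = 4Q/(πD²) = 4·0.0542/(π·0.292²) = 0.8094 m/s
Re = VD/ν = 0.8094·0.292/1.53×10^-6 = 1.54×10^5 → turbulent
ε/D = 0.0015/292 = 5.14×10^-6
Haaland: f = 0.01633
h_f = f(L/D)V²/(2g) = 0.01633·(804/0.292)·0.8094²/(2·9.81) = 1.502 m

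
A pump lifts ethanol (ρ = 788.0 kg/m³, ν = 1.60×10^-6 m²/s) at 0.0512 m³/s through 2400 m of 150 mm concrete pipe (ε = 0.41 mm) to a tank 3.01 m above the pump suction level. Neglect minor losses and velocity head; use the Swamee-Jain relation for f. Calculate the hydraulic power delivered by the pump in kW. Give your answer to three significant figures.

P_hyd ≈ 72.1 kW

V = 4Q/(πD²) = 2.897 m/s; Re = 2.72×10^5; ε/D = 0.00273; f = 0.02618
h_f = f(L/D)V²/2g = 179.2 m
Total head H = z + h_f = 3.01 + 179.2 = 182.2 m
P_hyd = ρgQH = 788.0·9.81·0.0512·182.2 = 72.13 kW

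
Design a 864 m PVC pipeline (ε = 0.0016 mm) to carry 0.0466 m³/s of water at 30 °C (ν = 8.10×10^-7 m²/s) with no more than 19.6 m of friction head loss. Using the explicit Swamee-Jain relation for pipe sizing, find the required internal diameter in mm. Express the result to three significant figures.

D ≈ 163 mm

Swamee-Jain (Type III): D = 0.66·[ε^1.25·(LQ²/(gh_f))^4.75 + ν·Q^9.4·(L/(gh_f))^5.2]^0.04
LQ²/(gh_f) = 0.009758; L/(gh_f) = 4.494
Term 1 = ε^1.25·(…)^4.75 = 1.60×10^-17; Term 2 = ν·Q^9.4·(…)^5.2 = 6.09×10^-16
D = 0.66·(1.60×10^-17 + 6.09×10^-16)^0.04 = 0.1627 m = 163 mm
Check: V = 2.24 m/s, Re = 4.50×10^5, f = 0.01349, h_f = 18.3 m ≈ 19.6 m ✓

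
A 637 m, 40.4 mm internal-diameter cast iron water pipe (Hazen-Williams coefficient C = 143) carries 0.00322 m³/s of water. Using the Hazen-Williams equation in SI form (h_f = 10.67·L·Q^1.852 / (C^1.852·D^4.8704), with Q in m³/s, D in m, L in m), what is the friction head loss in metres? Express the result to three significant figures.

h_f = 10.67·637·0.00322^1.852 / (143^1.852·0.0404^4.8704) = 103.0 m

h_f ≈ 103 m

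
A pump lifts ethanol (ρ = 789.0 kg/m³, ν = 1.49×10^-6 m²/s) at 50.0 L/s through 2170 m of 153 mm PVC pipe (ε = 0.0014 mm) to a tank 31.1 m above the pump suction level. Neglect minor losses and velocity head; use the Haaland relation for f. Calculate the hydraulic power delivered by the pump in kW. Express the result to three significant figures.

V = 4Q/(πD²) = 2.720 m/s; Re = 2.79×10^5; ε/D = 9.15×10^-6; f = 0.01461
h_f = f(L/D)V²/2g = 78.09 m
Total head H = z + h_f = 31.1 + 78.09 = 109.2 m
P_hyd = ρgQH = 789.0·9.81·0.0500·109.2 = 42.26 kW

P_hyd ≈ 42.3 kW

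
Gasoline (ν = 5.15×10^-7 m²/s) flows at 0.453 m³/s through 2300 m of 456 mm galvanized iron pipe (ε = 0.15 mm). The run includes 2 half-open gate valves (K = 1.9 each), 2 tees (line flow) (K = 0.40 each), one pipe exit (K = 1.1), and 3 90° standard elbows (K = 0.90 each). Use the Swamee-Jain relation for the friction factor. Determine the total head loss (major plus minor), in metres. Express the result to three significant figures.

H_L ≈ 34.1 m

V = 4Q/(πD²) = 2.774 m/s; V²/2g = 0.3922 m
Re = 2.46×10^6, ε/D = 3.29×10^-4 → f = 0.01559 (Swamee-Jain)
Major: h_f = f(L/D)·V²/2g = 0.01559·5044·0.3922 = 30.84 m
Minor: ΣK = 8.40; h_m = ΣK·V²/2g = 3.294 m
Total H_L = 30.84 + 3.294 = 34.14 m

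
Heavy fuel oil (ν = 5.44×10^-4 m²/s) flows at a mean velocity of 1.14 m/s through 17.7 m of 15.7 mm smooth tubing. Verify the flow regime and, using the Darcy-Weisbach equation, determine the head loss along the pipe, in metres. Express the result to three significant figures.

Re = VD/ν = 1.14·0.01570/5.44×10^-4 = 32.9 → laminar (Re < 2300)
f = 64/Re = 1.945
h_f = f(L/D)V²/(2g) = 1.945·(17.7/0.01570)·1.14²/(2·9.81) = 145.3 m

h_f ≈ 145 m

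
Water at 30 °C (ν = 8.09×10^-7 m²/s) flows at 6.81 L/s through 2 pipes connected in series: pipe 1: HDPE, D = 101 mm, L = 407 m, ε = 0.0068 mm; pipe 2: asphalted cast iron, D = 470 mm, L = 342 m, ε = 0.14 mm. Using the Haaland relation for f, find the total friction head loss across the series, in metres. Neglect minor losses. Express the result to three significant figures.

Pipe 1: V = 0.8500 m/s, Re = 1.06×10^5, ε/D = 6.73×10^-5, f = 0.01791, h_1 = f(L/D)V²/2g = 2.657 m
Pipe 2: V = 0.03925 m/s, Re = 2.28×10^4, ε/D = 2.98×10^-4, f = 0.02549, h_2 = f(L/D)V²/2g = 0.001456 m
Series → Q common, losses add: H = Σh = 2.658 m

H ≈ 2.66 m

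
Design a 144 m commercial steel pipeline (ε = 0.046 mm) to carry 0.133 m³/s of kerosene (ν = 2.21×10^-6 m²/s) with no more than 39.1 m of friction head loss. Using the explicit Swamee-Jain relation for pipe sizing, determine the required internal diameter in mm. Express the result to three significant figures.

D ≈ 157 mm

Swamee-Jain (Type III): D = 0.66·[ε^1.25·(LQ²/(gh_f))^4.75 + ν·Q^9.4·(L/(gh_f))^5.2]^0.04
LQ²/(gh_f) = 0.006641; L/(gh_f) = 0.3754
Term 1 = ε^1.25·(…)^4.75 = 1.71×10^-16; Term 2 = ν·Q^9.4·(…)^5.2 = 7.87×10^-17
D = 0.66·(1.71×10^-16 + 7.87×10^-17)^0.04 = 0.1568 m = 157 mm
Check: V = 6.88 m/s, Re = 4.89×10^5, f = 0.01635, h_f = 36.2 m ≈ 39.1 m ✓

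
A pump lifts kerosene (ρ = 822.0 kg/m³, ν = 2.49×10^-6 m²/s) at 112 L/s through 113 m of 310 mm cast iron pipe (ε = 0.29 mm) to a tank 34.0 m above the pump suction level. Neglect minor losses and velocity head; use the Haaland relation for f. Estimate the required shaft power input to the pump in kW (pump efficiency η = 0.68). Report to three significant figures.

P_shaft ≈ 46.3 kW

V = 4Q/(πD²) = 1.484 m/s; Re = 1.85×10^5; ε/D = 9.35×10^-4; f = 0.02075
h_f = f(L/D)V²/2g = 0.8488 m
Total head H = z + h_f = 34.0 + 0.8488 = 34.85 m
P_hyd = ρgQH = 822.0·9.81·0.112·34.85 = 31.47 kW
P_shaft = P_hyd/η = 31.47/0.68 = 46.28 kW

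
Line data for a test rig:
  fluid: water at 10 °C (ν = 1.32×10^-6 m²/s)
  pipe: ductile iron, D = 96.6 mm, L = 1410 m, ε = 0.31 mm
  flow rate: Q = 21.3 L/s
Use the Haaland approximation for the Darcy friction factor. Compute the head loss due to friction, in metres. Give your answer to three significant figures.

V = 4Q/(πD²) = 4·0.0213/(π·0.0966²) = 2.906 m/s
Re = VD/ν = 2.906·0.0966/1.32×10^-6 = 2.13×10^5 → turbulent
ε/D = 0.31/96.6 = 0.00321
Haaland: f = 0.02726
h_f = f(L/D)V²/(2g) = 0.02726·(1410/0.0966)·2.906²/(2·9.81) = 171.3 m

h_f ≈ 171 m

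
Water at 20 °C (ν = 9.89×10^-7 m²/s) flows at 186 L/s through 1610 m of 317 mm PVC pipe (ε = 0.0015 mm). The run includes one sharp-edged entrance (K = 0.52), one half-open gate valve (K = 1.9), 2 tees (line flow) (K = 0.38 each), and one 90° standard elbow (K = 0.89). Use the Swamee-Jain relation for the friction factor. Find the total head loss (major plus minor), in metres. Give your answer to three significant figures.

H_L ≈ 18.8 m

V = 4Q/(πD²) = 2.357 m/s; V²/2g = 0.2831 m
Re = 7.55×10^5, ε/D = 4.73×10^-6 → f = 0.01227 (Swamee-Jain)
Major: h_f = f(L/D)·V²/2g = 0.01227·5079·0.2831 = 17.65 m
Minor: ΣK = 4.07; h_m = ΣK·V²/2g = 1.152 m
Total H_L = 17.65 + 1.152 = 18.80 m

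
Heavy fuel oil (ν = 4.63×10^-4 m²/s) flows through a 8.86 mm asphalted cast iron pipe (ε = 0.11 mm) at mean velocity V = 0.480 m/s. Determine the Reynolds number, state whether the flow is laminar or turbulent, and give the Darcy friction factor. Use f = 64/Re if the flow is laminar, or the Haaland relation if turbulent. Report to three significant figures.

Re ≈ 9.19; laminar; f = 64/Re ≈ 6.97

Re = VD/ν = 0.4800·0.00886/4.63×10^-4 = 9.19
Re < 2300 → laminar → f = 64/Re = 6.968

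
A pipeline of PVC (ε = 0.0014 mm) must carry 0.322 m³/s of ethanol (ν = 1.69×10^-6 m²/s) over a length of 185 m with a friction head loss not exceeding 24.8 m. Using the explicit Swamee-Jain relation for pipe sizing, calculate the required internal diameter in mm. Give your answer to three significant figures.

D ≈ 240 mm

Swamee-Jain (Type III): D = 0.66·[ε^1.25·(LQ²/(gh_f))^4.75 + ν·Q^9.4·(L/(gh_f))^5.2]^0.04
LQ²/(gh_f) = 0.07884; L/(gh_f) = 0.7604
Term 1 = ε^1.25·(…)^4.75 = 2.77×10^-13; Term 2 = ν·Q^9.4·(…)^5.2 = 9.62×10^-12
D = 0.66·(2.77×10^-13 + 9.62×10^-12)^0.04 = 0.2395 m = 240 mm
Check: V = 7.15 m/s, Re = 1.01×10^6, f = 0.01173, h_f = 23.6 m ≈ 24.8 m ✓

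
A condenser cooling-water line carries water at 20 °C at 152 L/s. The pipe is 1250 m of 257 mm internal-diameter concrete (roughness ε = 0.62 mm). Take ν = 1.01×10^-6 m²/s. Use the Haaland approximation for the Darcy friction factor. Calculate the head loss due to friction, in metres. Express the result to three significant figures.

V = 4Q/(πD²) = 4·0.152/(π·0.257²) = 2.930 m/s
Re = VD/ν = 2.930·0.257/1.01×10^-6 = 7.46×10^5 → turbulent
ε/D = 0.62/257 = 0.00241
Haaland: f = 0.02487
h_f = f(L/D)V²/(2g) = 0.02487·(1250/0.257)·2.930²/(2·9.81) = 52.94 m

h_f ≈ 52.9 m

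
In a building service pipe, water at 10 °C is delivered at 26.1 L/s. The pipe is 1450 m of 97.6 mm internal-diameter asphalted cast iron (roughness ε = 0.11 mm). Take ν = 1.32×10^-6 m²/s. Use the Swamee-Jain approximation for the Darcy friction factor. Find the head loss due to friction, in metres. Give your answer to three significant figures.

h_f ≈ 197 m

V = 4Q/(πD²) = 4·0.0261/(π·0.0976²) = 3.489 m/s
Re = VD/ν = 3.489·0.0976/1.32×10^-6 = 2.58×10^5 → turbulent
ε/D = 0.11/97.6 = 0.00113
Swamee-Jain: f = 0.02140
h_f = f(L/D)V²/(2g) = 0.02140·(1450/0.0976)·3.489²/(2·9.81) = 197.2 m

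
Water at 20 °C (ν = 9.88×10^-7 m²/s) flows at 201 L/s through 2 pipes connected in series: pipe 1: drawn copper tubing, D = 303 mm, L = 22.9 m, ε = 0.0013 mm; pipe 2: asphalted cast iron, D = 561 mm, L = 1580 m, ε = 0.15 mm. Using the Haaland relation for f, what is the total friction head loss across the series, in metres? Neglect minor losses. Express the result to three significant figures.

H ≈ 1.87 m

Pipe 1: V = 2.788 m/s, Re = 8.55×10^5, ε/D = 4.29×10^-6, f = 0.01196, h_1 = f(L/D)V²/2g = 0.3581 m
Pipe 2: V = 0.8132 m/s, Re = 4.62×10^5, ε/D = 2.67×10^-4, f = 0.01598, h_2 = f(L/D)V²/2g = 1.517 m
Series → Q common, losses add: H = Σh = 1.875 m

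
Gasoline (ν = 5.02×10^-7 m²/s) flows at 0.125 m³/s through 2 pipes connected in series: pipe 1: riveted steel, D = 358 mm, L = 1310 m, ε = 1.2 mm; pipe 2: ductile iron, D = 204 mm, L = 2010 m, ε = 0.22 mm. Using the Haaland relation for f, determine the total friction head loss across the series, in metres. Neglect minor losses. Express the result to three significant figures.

Pipe 1: V = 1.242 m/s, Re = 8.86×10^5, ε/D = 0.00335, f = 0.02718, h_1 = f(L/D)V²/2g = 7.818 m
Pipe 2: V = 3.824 m/s, Re = 1.55×10^6, ε/D = 0.00108, f = 0.02020, h_2 = f(L/D)V²/2g = 148.4 m
Series → Q common, losses add: H = Σh = 156.2 m

H ≈ 156 m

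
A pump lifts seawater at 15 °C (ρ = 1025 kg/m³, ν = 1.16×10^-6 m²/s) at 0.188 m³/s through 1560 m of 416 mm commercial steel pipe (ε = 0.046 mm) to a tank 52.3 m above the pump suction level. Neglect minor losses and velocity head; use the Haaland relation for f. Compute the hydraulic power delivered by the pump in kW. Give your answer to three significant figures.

P_hyd ≈ 109 kW

V = 4Q/(πD²) = 1.383 m/s; Re = 4.96×10^5; ε/D = 1.11×10^-4; f = 0.01439
h_f = f(L/D)V²/2g = 5.264 m
Total head H = z + h_f = 52.3 + 5.264 = 57.56 m
P_hyd = ρgQH = 1025·9.81·0.188·57.56 = 108.8 kW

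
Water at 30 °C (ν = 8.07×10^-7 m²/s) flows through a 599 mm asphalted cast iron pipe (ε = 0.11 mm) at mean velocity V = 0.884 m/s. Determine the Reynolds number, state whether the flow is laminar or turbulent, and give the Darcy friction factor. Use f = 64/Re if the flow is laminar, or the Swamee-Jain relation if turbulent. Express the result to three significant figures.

Re = VD/ν = 0.8840·0.599/8.07×10^-7 = 6.56×10^5
Re > 4000 → turbulent; ε/D = 1.84×10^-4
Swamee-Jain: f = 0.01501

Re ≈ 6.56×10^5; turbulent; f ≈ 0.0150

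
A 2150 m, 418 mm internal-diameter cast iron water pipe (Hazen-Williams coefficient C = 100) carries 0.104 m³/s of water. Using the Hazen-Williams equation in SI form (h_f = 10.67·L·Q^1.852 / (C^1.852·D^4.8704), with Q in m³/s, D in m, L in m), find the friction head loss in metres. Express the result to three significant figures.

h_f = 10.67·2150·0.104^1.852 / (100^1.852·0.418^4.8704) = 4.799 m

h_f ≈ 4.80 m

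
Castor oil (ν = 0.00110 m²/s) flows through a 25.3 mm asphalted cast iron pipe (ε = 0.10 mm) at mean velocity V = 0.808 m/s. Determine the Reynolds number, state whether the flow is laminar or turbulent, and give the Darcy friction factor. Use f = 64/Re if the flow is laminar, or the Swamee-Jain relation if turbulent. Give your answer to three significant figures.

Re = VD/ν = 0.8080·0.0253/0.00110 = 18.6
Re < 2300 → laminar → f = 64/Re = 3.444

Re ≈ 18.6; laminar; f = 64/Re ≈ 3.44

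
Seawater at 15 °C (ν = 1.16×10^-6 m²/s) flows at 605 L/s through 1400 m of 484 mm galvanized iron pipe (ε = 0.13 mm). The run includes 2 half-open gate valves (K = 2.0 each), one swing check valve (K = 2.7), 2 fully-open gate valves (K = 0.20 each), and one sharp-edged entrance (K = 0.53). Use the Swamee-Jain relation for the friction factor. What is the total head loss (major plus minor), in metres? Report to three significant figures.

V = 4Q/(πD²) = 3.288 m/s; V²/2g = 0.5511 m
Re = 1.37×10^6, ε/D = 2.69×10^-4 → f = 0.01527 (Swamee-Jain)
Major: h_f = f(L/D)·V²/2g = 0.01527·2893·0.5511 = 24.34 m
Minor: ΣK = 7.63; h_m = ΣK·V²/2g = 4.205 m
Total H_L = 24.34 + 4.205 = 28.54 m

H_L ≈ 28.5 m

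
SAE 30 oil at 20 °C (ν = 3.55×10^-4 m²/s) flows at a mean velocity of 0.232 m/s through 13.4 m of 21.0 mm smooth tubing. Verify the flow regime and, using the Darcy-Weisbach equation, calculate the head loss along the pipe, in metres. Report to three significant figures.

h_f ≈ 8.16 m

Re = VD/ν = 0.232·0.02100/3.55×10^-4 = 13.7 → laminar (Re < 2300)
f = 64/Re = 4.663
h_f = f(L/D)V²/(2g) = 4.663·(13.4/0.02100)·0.232²/(2·9.81) = 8.163 m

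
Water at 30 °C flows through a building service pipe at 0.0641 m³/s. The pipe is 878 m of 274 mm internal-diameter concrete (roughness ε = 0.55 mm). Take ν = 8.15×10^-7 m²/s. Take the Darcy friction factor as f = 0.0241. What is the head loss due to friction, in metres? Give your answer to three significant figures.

V = 4Q/(πD²) = 4·0.0641/(π·0.274²) = 1.087 m/s
h_f = f(L/D)V²/(2g) = 0.02410·(878/0.274)·1.087²/(2·9.81) = 4.652 m

h_f ≈ 4.65 m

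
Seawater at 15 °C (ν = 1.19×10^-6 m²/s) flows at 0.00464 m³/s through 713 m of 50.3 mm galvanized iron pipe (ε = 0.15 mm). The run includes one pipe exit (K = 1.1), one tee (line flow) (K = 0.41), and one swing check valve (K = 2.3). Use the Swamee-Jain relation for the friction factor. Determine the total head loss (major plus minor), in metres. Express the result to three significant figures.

H_L ≈ 110 m

V = 4Q/(πD²) = 2.335 m/s; V²/2g = 0.2779 m
Re = 9.87×10^4, ε/D = 0.00298 → f = 0.02769 (Swamee-Jain)
Major: h_f = f(L/D)·V²/2g = 0.02769·14175·0.2779 = 109.1 m
Minor: ΣK = 3.81; h_m = ΣK·V²/2g = 1.059 m
Total H_L = 109.1 + 1.059 = 110.2 m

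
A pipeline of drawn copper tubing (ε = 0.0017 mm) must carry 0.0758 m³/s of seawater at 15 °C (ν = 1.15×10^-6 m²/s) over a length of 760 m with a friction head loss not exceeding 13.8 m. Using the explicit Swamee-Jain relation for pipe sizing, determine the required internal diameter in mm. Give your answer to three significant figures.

Swamee-Jain (Type III): D = 0.66·[ε^1.25·(LQ²/(gh_f))^4.75 + ν·Q^9.4·(L/(gh_f))^5.2]^0.04
LQ²/(gh_f) = 0.03226; L/(gh_f) = 5.614
Term 1 = ε^1.25·(…)^4.75 = 5.06×10^-15; Term 2 = ν·Q^9.4·(…)^5.2 = 2.67×10^-13
D = 0.66·(5.06×10^-15 + 2.67×10^-13)^0.04 = 0.2074 m = 207 mm
Check: V = 2.24 m/s, Re = 4.05×10^5, f = 0.01372, h_f = 12.9 m ≈ 13.8 m ✓

D ≈ 207 mm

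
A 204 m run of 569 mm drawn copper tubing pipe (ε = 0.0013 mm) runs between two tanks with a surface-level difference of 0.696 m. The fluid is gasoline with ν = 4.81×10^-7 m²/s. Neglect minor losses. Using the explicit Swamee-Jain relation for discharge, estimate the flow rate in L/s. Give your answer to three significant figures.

Q ≈ 490 L/s

Swamee-Jain (Type II): Q = -0.965·√(gD⁵h_f/L)·ln[ε/(3.7D) + √(3.17ν²L/(gD³h_f))]
√(gD⁵h_f/L) = √(9.81·0.569⁵·0.696/204) = 0.04468
ε/(3.7D) = 6.17×10^-7; √(3.17ν²L/(gD³h_f)) = 1.09×10^-5
Q = -0.965·0.04468·ln(1.152×10^-5) = 0.4903 m³/s
Check: V = 1.93 m/s, Re = 2.28×10^6, f = 0.01025, h_f = 0.696 m ≈ 0.696 m ✓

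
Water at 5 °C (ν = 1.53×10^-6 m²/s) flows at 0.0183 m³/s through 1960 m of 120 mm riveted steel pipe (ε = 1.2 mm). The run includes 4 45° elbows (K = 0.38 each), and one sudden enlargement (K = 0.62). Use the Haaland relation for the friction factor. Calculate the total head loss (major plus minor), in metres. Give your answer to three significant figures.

V = 4Q/(πD²) = 1.618 m/s; V²/2g = 0.1334 m
Re = 1.27×10^5, ε/D = 0.0100 → f = 0.03842 (Haaland)
Major: h_f = f(L/D)·V²/2g = 0.03842·16333·0.1334 = 83.74 m
Minor: ΣK = 2.14; h_m = ΣK·V²/2g = 0.2856 m
Total H_L = 83.74 + 0.2856 = 84.03 m

H_L ≈ 84.0 m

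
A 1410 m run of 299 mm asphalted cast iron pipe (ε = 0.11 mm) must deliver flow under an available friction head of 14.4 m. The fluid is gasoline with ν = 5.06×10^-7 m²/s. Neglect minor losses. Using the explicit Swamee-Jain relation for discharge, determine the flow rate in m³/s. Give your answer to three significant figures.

Q ≈ 0.135 m³/s

Swamee-Jain (Type II): Q = -0.965·√(gD⁵h_f/L)·ln[ε/(3.7D) + √(3.17ν²L/(gD³h_f))]
√(gD⁵h_f/L) = √(9.81·0.299⁵·14.4/1410) = 0.01547
ε/(3.7D) = 9.94×10^-5; √(3.17ν²L/(gD³h_f)) = 1.74×10^-5
Q = -0.965·0.01547·ln(1.168×10^-4) = 0.1352 m³/s
Check: V = 1.93 m/s, Re = 1.14×10^6, f = 0.01626, h_f = 14.5 m ≈ 14.4 m ✓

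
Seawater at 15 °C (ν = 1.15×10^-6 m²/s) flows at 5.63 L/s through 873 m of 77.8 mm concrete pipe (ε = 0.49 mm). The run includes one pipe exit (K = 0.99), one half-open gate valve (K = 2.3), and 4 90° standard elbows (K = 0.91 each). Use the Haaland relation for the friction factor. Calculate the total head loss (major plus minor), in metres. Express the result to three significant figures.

V = 4Q/(πD²) = 1.184 m/s; V²/2g = 0.07149 m
Re = 8.01×10^4, ε/D = 0.00630 → f = 0.03359 (Haaland)
Major: h_f = f(L/D)·V²/2g = 0.03359·11221·0.07149 = 26.94 m
Minor: ΣK = 6.93; h_m = ΣK·V²/2g = 0.4954 m
Total H_L = 26.94 + 0.4954 = 27.44 m

H_L ≈ 27.4 m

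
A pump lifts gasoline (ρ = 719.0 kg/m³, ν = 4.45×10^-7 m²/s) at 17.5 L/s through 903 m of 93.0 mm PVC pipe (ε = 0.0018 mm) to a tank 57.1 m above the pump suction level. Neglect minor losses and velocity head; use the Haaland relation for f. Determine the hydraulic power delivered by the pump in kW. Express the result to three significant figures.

P_hyd ≈ 12.4 kW

V = 4Q/(πD²) = 2.576 m/s; Re = 5.38×10^5; ε/D = 1.94×10^-5; f = 0.01313
h_f = f(L/D)V²/2g = 43.13 m
Total head H = z + h_f = 57.1 + 43.13 = 100.2 m
P_hyd = ρgQH = 719.0·9.81·0.0175·100.2 = 12.37 kW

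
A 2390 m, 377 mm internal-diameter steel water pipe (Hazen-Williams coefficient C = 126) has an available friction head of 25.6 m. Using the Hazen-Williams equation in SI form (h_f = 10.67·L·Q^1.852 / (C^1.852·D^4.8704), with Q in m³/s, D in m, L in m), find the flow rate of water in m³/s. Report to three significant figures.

Q ≈ 0.233 m³/s

Rearranging: Q = [h_f·C^1.852·D^4.8704 / (10.67·L)]^(1/1.852)
Q = [25.6·126^1.852·0.377^4.8704 / (10.67·2390)]^0.540 = 0.2330 m³/s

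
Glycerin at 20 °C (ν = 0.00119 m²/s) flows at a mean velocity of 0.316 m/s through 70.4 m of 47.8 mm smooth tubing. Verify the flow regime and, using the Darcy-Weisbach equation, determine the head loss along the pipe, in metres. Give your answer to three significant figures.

Re = VD/ν = 0.316·0.04780/0.00119 = 12.7 → laminar (Re < 2300)
f = 64/Re = 5.042
h_f = f(L/D)V²/(2g) = 5.042·(70.4/0.04780)·0.316²/(2·9.81) = 37.79 m

h_f ≈ 37.8 m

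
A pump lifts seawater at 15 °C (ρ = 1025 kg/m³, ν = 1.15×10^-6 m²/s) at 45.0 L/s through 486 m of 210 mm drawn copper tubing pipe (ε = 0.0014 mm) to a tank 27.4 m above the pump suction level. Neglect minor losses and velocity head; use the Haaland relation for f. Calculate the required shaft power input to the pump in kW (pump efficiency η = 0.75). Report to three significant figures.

P_shaft ≈ 18.3 kW

V = 4Q/(πD²) = 1.299 m/s; Re = 2.37×10^5; ε/D = 6.67×10^-6; f = 0.01504
h_f = f(L/D)V²/2g = 2.994 m
Total head H = z + h_f = 27.4 + 2.994 = 30.39 m
P_hyd = ρgQH = 1025·9.81·0.0450·30.39 = 13.75 kW
P_shaft = P_hyd/η = 13.75/0.75 = 18.34 kW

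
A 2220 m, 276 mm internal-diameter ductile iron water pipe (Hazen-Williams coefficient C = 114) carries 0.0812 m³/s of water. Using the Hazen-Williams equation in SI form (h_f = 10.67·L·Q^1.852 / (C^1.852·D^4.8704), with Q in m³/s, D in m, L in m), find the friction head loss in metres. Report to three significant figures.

h_f = 10.67·2220·0.0812^1.852 / (114^1.852·0.276^4.8704) = 18.56 m

h_f ≈ 18.6 m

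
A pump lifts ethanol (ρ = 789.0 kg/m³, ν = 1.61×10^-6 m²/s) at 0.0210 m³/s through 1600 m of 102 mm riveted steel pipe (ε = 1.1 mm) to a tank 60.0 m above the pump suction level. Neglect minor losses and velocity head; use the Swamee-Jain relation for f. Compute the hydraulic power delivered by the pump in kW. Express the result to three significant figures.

P_hyd ≈ 43.6 kW

V = 4Q/(πD²) = 2.570 m/s; Re = 1.63×10^5; ε/D = 0.0108; f = 0.03942
h_f = f(L/D)V²/2g = 208.2 m
Total head H = z + h_f = 60.0 + 208.2 = 268.2 m
P_hyd = ρgQH = 789.0·9.81·0.0210·268.2 = 43.59 kW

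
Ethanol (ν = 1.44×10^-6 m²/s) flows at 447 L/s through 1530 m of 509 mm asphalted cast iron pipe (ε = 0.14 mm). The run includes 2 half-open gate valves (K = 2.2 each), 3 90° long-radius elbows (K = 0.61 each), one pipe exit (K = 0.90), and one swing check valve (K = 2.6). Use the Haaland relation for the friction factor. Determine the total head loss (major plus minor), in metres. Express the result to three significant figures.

V = 4Q/(πD²) = 2.197 m/s; V²/2g = 0.2460 m
Re = 7.76×10^5, ε/D = 2.75×10^-4 → f = 0.01555 (Haaland)
Major: h_f = f(L/D)·V²/2g = 0.01555·3006·0.2460 = 11.49 m
Minor: ΣK = 9.73; h_m = ΣK·V²/2g = 2.393 m
Total H_L = 11.49 + 2.393 = 13.89 m

H_L ≈ 13.9 m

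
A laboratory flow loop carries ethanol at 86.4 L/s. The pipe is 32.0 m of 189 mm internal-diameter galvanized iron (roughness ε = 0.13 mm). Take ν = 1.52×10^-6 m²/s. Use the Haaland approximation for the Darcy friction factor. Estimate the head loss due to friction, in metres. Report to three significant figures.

V = 4Q/(πD²) = 4·0.0864/(π·0.189²) = 3.080 m/s
Re = VD/ν = 3.080·0.189/1.52×10^-6 = 3.83×10^5 → turbulent
ε/D = 0.13/189 = 6.88×10^-4
Haaland: f = 0.01887
h_f = f(L/D)V²/(2g) = 0.01887·(32.0/0.189)·3.080²/(2·9.81) = 1.544 m

h_f ≈ 1.54 m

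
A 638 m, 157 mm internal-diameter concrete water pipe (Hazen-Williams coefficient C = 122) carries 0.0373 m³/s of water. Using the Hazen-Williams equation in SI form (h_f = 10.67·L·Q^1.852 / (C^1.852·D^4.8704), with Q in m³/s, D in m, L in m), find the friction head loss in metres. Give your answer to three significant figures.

h_f = 10.67·638·0.0373^1.852 / (122^1.852·0.157^4.8704) = 17.38 m

h_f ≈ 17.4 m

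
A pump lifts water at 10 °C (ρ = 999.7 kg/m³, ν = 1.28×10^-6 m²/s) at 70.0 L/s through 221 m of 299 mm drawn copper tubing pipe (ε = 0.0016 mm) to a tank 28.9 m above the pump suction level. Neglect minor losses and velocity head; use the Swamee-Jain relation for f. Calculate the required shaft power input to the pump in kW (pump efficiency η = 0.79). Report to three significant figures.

V = 4Q/(πD²) = 0.9969 m/s; Re = 2.33×10^5; ε/D = 5.35×10^-6; f = 0.01514
h_f = f(L/D)V²/2g = 0.5667 m
Total head H = z + h_f = 28.9 + 0.5667 = 29.47 m
P_hyd = ρgQH = 999.7·9.81·0.0700·29.47 = 20.23 kW
P_shaft = P_hyd/η = 20.23/0.79 = 25.61 kW

P_shaft ≈ 25.6 kW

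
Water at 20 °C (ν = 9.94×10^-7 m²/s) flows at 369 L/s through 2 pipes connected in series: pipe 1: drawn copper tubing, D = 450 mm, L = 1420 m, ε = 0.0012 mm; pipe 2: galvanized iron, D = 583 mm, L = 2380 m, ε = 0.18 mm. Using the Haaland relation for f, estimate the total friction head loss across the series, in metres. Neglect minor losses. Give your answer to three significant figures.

H ≈ 16.3 m

Pipe 1: V = 2.320 m/s, Re = 1.05×10^6, ε/D = 2.67×10^-6, f = 0.01154, h_1 = f(L/D)V²/2g = 9.987 m
Pipe 2: V = 1.382 m/s, Re = 8.11×10^5, ε/D = 3.09×10^-4, f = 0.01581, h_2 = f(L/D)V²/2g = 6.287 m
Series → Q common, losses add: H = Σh = 16.27 m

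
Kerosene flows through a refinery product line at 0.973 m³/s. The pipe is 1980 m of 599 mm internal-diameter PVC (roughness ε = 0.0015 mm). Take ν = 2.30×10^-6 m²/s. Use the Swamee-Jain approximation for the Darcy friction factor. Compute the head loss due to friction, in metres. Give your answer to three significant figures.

h_f ≈ 23.9 m

V = 4Q/(πD²) = 4·0.973/(π·0.599²) = 3.453 m/s
Re = VD/ν = 3.453·0.599/2.30×10^-6 = 8.99×10^5 → turbulent
ε/D = 0.0015/599 = 2.50×10^-6
Swamee-Jain: f = 0.01188
h_f = f(L/D)V²/(2g) = 0.01188·(1980/0.599)·3.453²/(2·9.81) = 23.85 m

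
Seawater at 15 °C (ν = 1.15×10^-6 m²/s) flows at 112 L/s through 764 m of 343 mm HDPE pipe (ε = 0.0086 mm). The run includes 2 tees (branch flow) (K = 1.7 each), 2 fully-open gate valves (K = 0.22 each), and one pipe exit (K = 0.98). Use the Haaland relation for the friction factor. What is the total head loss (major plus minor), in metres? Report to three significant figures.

V = 4Q/(πD²) = 1.212 m/s; V²/2g = 0.07488 m
Re = 3.62×10^5, ε/D = 2.51×10^-5 → f = 0.01409 (Haaland)
Major: h_f = f(L/D)·V²/2g = 0.01409·2227·0.07488 = 2.351 m
Minor: ΣK = 4.82; h_m = ΣK·V²/2g = 0.3609 m
Total H_L = 2.351 + 0.3609 = 2.712 m

H_L ≈ 2.71 m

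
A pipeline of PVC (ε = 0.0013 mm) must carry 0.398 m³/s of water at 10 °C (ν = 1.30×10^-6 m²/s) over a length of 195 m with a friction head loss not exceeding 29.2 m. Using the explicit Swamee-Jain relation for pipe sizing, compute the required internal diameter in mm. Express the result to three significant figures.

Swamee-Jain (Type III): D = 0.66·[ε^1.25·(LQ²/(gh_f))^4.75 + ν·Q^9.4·(L/(gh_f))^5.2]^0.04
LQ²/(gh_f) = 0.1078; L/(gh_f) = 0.6807
Term 1 = ε^1.25·(…)^4.75 = 1.12×10^-12; Term 2 = ν·Q^9.4·(…)^5.2 = 3.05×10^-11
D = 0.66·(1.12×10^-12 + 3.05×10^-11)^0.04 = 0.2509 m = 251 mm
Check: V = 8.05 m/s, Re = 1.55×10^6, f = 0.01096, h_f = 28.1 m ≈ 29.2 m ✓

D ≈ 251 mm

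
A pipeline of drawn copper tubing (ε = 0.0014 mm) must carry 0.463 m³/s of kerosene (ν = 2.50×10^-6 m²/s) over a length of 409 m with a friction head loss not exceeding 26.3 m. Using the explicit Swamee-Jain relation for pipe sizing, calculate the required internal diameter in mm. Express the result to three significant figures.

D ≈ 325 mm

Swamee-Jain (Type III): D = 0.66·[ε^1.25·(LQ²/(gh_f))^4.75 + ν·Q^9.4·(L/(gh_f))^5.2]^0.04
LQ²/(gh_f) = 0.3398; L/(gh_f) = 1.585
Term 1 = ε^1.25·(…)^4.75 = 2.86×10^-10; Term 2 = ν·Q^9.4·(…)^5.2 = 1.97×10^-8
D = 0.66·(2.86×10^-10 + 1.97×10^-8)^0.04 = 0.3248 m = 325 mm
Check: V = 5.59 m/s, Re = 7.26×10^5, f = 0.01235, h_f = 24.8 m ≈ 26.3 m ✓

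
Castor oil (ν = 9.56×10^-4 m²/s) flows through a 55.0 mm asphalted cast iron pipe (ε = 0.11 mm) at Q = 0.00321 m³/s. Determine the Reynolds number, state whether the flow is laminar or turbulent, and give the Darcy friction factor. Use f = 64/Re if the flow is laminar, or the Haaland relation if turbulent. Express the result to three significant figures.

V = 4Q/(πD²) = 1.351 m/s
Re = VD/ν = 1.351·0.0550/9.56×10^-4 = 77.7
Re < 2300 → laminar → f = 64/Re = 0.8234

Re ≈ 77.7; laminar; f = 64/Re ≈ 0.823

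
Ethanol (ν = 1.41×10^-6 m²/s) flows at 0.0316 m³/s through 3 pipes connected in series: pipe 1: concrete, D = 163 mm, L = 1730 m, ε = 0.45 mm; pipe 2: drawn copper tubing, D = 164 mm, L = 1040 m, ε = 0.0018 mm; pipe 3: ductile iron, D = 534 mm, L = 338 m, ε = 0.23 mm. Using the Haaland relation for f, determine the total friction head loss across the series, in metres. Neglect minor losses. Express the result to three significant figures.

Pipe 1: V = 1.514 m/s, Re = 1.75×10^5, ε/D = 0.00276, f = 0.02634, h_1 = f(L/D)V²/2g = 32.67 m
Pipe 2: V = 1.496 m/s, Re = 1.74×10^5, ε/D = 1.10×10^-5, f = 0.01599, h_2 = f(L/D)V²/2g = 11.56 m
Pipe 3: V = 0.1411 m/s, Re = 5.34×10^4, ε/D = 4.31×10^-4, f = 0.02178, h_3 = f(L/D)V²/2g = 0.01399 m
Series → Q common, losses add: H = Σh = 44.25 m

H ≈ 44.2 m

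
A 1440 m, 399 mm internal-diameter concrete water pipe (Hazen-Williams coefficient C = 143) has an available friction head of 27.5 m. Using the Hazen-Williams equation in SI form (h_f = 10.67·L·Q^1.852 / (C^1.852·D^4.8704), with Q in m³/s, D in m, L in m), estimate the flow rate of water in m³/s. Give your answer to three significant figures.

Q ≈ 0.419 m³/s

Rearranging: Q = [h_f·C^1.852·D^4.8704 / (10.67·L)]^(1/1.852)
Q = [27.5·143^1.852·0.399^4.8704 / (10.67·1440)]^0.540 = 0.4194 m³/s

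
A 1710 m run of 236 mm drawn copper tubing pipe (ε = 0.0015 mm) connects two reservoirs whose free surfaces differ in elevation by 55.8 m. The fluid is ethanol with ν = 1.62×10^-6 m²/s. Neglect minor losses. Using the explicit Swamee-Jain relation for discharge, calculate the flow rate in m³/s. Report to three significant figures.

Q ≈ 0.147 m³/s

Swamee-Jain (Type II): Q = -0.965·√(gD⁵h_f/L)·ln[ε/(3.7D) + √(3.17ν²L/(gD³h_f))]
√(gD⁵h_f/L) = √(9.81·0.236⁵·55.8/1710) = 0.01531
ε/(3.7D) = 1.72×10^-6; √(3.17ν²L/(gD³h_f)) = 4.45×10^-5
Q = -0.965·0.01531·ln(4.618×10^-5) = 0.1475 m³/s
Check: V = 3.37 m/s, Re = 4.91×10^5, f = 0.01323, h_f = 55.6 m ≈ 55.8 m ✓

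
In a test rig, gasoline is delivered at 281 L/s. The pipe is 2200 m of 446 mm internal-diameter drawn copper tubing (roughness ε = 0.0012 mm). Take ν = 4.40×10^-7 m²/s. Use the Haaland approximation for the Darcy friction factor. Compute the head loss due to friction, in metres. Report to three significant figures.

V = 4Q/(πD²) = 4·0.281/(π·0.446²) = 1.799 m/s
Re = VD/ν = 1.799·0.446/4.40×10^-7 = 1.82×10^6 → turbulent
ε/D = 0.0012/446 = 2.69×10^-6
Haaland: f = 0.01057
h_f = f(L/D)V²/(2g) = 0.01057·(2200/0.446)·1.799²/(2·9.81) = 8.594 m

h_f ≈ 8.59 m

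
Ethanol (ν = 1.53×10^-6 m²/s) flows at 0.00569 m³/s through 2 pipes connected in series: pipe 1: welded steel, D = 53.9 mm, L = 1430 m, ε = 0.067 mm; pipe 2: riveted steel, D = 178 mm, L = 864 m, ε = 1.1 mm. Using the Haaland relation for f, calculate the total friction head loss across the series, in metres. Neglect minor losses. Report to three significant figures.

Pipe 1: V = 2.494 m/s, Re = 8.79×10^4, ε/D = 0.00124, f = 0.02302, h_1 = f(L/D)V²/2g = 193.6 m
Pipe 2: V = 0.2287 m/s, Re = 2.66×10^4, ε/D = 0.00618, f = 0.03513, h_2 = f(L/D)V²/2g = 0.4544 m
Series → Q common, losses add: H = Σh = 194.0 m

H ≈ 194 m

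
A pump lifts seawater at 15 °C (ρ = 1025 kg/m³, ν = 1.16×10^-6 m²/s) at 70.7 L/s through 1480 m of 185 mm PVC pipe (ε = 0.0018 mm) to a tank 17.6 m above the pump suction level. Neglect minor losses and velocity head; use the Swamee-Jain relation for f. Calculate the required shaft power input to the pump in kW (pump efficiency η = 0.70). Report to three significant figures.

P_shaft ≈ 57.0 kW

V = 4Q/(πD²) = 2.630 m/s; Re = 4.19×10^5; ε/D = 9.73×10^-6; f = 0.01365
h_f = f(L/D)V²/2g = 38.51 m
Total head H = z + h_f = 17.6 + 38.51 = 56.11 m
P_hyd = ρgQH = 1025·9.81·0.0707·56.11 = 39.89 kW
P_shaft = P_hyd/η = 39.89/0.70 = 56.98 kW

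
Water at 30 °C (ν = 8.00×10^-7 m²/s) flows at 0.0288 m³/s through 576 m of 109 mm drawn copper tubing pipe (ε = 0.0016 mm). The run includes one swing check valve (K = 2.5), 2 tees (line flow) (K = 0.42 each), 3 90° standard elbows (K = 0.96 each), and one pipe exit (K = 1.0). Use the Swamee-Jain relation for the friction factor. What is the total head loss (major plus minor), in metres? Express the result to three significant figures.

H_L ≈ 38.7 m

V = 4Q/(πD²) = 3.086 m/s; V²/2g = 0.4855 m
Re = 4.21×10^5, ε/D = 1.47×10^-5 → f = 0.01372 (Swamee-Jain)
Major: h_f = f(L/D)·V²/2g = 0.01372·5284·0.4855 = 35.19 m
Minor: ΣK = 7.22; h_m = ΣK·V²/2g = 3.505 m
Total H_L = 35.19 + 3.505 = 38.70 m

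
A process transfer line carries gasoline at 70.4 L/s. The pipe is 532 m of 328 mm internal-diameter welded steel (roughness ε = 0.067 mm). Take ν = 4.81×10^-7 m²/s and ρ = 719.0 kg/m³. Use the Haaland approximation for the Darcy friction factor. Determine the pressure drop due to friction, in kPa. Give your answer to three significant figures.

Δp ≈ 6.14 kPa

V = 4Q/(πD²) = 4·0.0704/(π·0.328²) = 0.8332 m/s
Re = VD/ν = 0.8332·0.328/4.81×10^-7 = 5.68×10^5 → turbulent
ε/D = 0.067/328 = 2.04×10^-4
Haaland: f = 0.01518
h_f = f(L/D)V²/(2g) = 0.01518·(532/0.328)·0.8332²/(2·9.81) = 0.8709 m
Δp = ρg·h_f = 719.0·9.81·0.8709 = 6.143 kPa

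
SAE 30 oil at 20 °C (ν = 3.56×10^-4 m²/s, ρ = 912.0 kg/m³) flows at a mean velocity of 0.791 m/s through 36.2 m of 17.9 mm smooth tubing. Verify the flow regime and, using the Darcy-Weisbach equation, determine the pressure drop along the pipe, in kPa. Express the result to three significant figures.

Re = VD/ν = 0.791·0.01790/3.56×10^-4 = 39.8 → laminar (Re < 2300)
f = 64/Re = 1.609
h_f = f(L/D)V²/(2g) = 1.609·(36.2/0.01790)·0.791²/(2·9.81) = 103.8 m
Δp = ρg·h_f = 912.0·9.81·103.8 = 928.5 kPa

Δp ≈ 928 kPa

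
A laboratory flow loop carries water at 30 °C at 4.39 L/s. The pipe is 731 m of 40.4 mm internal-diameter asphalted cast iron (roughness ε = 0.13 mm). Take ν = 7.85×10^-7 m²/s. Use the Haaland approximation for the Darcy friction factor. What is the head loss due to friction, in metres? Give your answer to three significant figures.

V = 4Q/(πD²) = 4·0.00439/(π·0.0404²) = 3.425 m/s
Re = VD/ν = 3.425·0.0404/7.85×10^-7 = 1.76×10^5 → turbulent
ε/D = 0.13/40.4 = 0.00322
Haaland: f = 0.02739
h_f = f(L/D)V²/(2g) = 0.02739·(731/0.0404)·3.425²/(2·9.81) = 296.3 m

h_f ≈ 296 m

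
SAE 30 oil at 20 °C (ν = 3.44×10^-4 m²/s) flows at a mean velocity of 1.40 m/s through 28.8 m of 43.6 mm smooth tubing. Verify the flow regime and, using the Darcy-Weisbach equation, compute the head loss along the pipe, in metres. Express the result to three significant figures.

Re = VD/ν = 1.40·0.04360/3.44×10^-4 = 177 → laminar (Re < 2300)
f = 64/Re = 0.3607
h_f = f(L/D)V²/(2g) = 0.3607·(28.8/0.04360)·1.40²/(2·9.81) = 23.80 m

h_f ≈ 23.8 m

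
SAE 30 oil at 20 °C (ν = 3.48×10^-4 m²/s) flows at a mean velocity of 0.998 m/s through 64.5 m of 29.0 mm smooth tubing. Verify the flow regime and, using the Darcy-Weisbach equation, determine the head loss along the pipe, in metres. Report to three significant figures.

Re = VD/ν = 0.998·0.02900/3.48×10^-4 = 83.2 → laminar (Re < 2300)
f = 64/Re = 0.7695
h_f = f(L/D)V²/(2g) = 0.7695·(64.5/0.02900)·0.998²/(2·9.81) = 86.89 m

h_f ≈ 86.9 m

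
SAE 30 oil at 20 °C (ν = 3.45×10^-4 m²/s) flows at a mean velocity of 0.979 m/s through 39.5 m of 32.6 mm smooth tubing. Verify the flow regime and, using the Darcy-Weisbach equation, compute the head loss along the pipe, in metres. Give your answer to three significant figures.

h_f ≈ 40.9 m

Re = VD/ν = 0.979·0.03260/3.45×10^-4 = 92.5 → laminar (Re < 2300)
f = 64/Re = 0.6918
h_f = f(L/D)V²/(2g) = 0.6918·(39.5/0.03260)·0.979²/(2·9.81) = 40.95 m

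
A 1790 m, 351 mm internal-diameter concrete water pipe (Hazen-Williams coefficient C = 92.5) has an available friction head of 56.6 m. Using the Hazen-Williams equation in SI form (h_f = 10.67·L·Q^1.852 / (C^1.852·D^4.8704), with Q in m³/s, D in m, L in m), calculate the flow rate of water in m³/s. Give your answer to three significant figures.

Q ≈ 0.254 m³/s

Rearranging: Q = [h_f·C^1.852·D^4.8704 / (10.67·L)]^(1/1.852)
Q = [56.6·92.5^1.852·0.351^4.8704 / (10.67·1790)]^0.540 = 0.2543 m³/s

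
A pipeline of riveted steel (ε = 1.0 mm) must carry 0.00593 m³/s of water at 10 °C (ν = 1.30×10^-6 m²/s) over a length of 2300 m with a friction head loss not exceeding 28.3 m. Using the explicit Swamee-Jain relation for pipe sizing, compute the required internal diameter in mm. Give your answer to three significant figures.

D ≈ 99.6 mm

Swamee-Jain (Type III): D = 0.66·[ε^1.25·(LQ²/(gh_f))^4.75 + ν·Q^9.4·(L/(gh_f))^5.2]^0.04
LQ²/(gh_f) = 2.913×10^-4; L/(gh_f) = 8.285
Term 1 = ε^1.25·(…)^4.75 = 2.86×10^-21; Term 2 = ν·Q^9.4·(…)^5.2 = 9.03×10^-23
D = 0.66·(2.86×10^-21 + 9.03×10^-23)^0.04 = 0.09961 m = 99.6 mm
Check: V = 0.761 m/s, Re = 5.83×10^4, f = 0.03931, h_f = 26.8 m ≈ 28.3 m ✓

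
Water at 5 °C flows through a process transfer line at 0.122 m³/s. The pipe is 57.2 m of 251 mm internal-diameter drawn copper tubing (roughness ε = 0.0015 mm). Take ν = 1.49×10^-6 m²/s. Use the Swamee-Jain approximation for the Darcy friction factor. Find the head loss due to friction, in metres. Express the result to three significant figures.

h_f ≈ 0.962 m

V = 4Q/(πD²) = 4·0.122/(π·0.251²) = 2.466 m/s
Re = VD/ν = 2.466·0.251/1.49×10^-6 = 4.15×10^5 → turbulent
ε/D = 0.0015/251 = 5.98×10^-6
Swamee-Jain: f = 0.01362
h_f = f(L/D)V²/(2g) = 0.01362·(57.2/0.251)·2.466²/(2·9.81) = 0.9619 m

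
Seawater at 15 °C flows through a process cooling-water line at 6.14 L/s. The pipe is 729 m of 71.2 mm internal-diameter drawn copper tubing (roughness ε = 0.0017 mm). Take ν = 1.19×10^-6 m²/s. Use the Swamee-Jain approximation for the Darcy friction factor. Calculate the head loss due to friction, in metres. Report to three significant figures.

h_f ≈ 22.7 m

V = 4Q/(πD²) = 4·0.00614/(π·0.0712²) = 1.542 m/s
Re = VD/ν = 1.542·0.0712/1.19×10^-6 = 9.23×10^4 → turbulent
ε/D = 0.0017/71.2 = 2.39×10^-5
Swamee-Jain: f = 0.01831
h_f = f(L/D)V²/(2g) = 0.01831·(729/0.0712)·1.542²/(2·9.81) = 22.72 m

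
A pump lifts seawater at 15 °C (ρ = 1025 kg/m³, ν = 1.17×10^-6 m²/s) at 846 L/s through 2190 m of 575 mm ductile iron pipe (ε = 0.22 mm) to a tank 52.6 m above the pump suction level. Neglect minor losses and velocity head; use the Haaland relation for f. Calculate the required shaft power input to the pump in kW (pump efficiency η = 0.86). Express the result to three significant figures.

V = 4Q/(πD²) = 3.258 m/s; Re = 1.60×10^6; ε/D = 3.83×10^-4; f = 0.01611
h_f = f(L/D)V²/2g = 33.20 m
Total head H = z + h_f = 52.6 + 33.20 = 85.80 m
P_hyd = ρgQH = 1025·9.81·0.846·85.80 = 729.9 kW
P_shaft = P_hyd/η = 729.9/0.86 = 848.7 kW

P_shaft ≈ 849 kW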